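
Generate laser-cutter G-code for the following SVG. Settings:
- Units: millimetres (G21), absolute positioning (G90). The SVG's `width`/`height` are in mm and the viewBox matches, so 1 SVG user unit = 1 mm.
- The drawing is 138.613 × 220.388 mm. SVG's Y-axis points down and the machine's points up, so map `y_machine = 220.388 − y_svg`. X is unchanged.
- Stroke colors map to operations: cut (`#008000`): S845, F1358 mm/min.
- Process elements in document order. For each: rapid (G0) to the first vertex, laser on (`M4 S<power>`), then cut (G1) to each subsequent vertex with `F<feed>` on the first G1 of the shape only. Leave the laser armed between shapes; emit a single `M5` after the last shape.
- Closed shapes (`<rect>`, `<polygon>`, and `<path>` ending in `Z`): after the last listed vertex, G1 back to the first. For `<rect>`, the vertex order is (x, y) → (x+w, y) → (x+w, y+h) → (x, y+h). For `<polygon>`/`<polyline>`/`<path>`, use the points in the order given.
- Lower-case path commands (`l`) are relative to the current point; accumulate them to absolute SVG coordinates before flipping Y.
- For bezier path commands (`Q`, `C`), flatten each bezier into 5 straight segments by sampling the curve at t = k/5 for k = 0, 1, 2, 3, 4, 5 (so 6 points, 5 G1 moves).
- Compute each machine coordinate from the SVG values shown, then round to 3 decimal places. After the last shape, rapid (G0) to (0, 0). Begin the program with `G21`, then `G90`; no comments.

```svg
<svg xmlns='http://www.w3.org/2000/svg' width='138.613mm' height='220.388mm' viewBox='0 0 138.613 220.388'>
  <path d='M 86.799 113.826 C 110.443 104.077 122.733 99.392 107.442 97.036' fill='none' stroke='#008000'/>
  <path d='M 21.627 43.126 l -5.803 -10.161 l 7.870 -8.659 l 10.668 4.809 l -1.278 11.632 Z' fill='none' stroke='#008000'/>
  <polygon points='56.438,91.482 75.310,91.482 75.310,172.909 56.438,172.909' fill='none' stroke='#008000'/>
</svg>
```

1 u = 1 mm; y_m = 220.388 − y.

[1] `<path>` cubic bezier, #008000→cut S845 F1358: (86.799,106.562) → (99.493,111.826) → (108.683,116.005) → (113.591,119.232) → (113.437,121.637) → (107.442,123.352)

[2] `<path>` regular polygon, #008000→cut S845 F1358: (21.627,177.262) → (15.824,187.423) → (23.694,196.082) → (34.362,191.273) → (33.084,179.641) → (21.627,177.262) (closed)

[3] `<polygon>` rectangle, #008000→cut S845 F1358: (56.438,128.906) → (75.310,128.906) → (75.310,47.479) → (56.438,47.479) → (56.438,128.906) (closed)

G21
G90
G0 X86.799 Y106.562
M4 S845
G1 X99.493 Y111.826 F1358
G1 X108.683 Y116.005
G1 X113.591 Y119.232
G1 X113.437 Y121.637
G1 X107.442 Y123.352
G0 X21.627 Y177.262
M4 S845
G1 X15.824 Y187.423 F1358
G1 X23.694 Y196.082
G1 X34.362 Y191.273
G1 X33.084 Y179.641
G1 X21.627 Y177.262
G0 X56.438 Y128.906
M4 S845
G1 X75.310 Y128.906 F1358
G1 X75.310 Y47.479
G1 X56.438 Y47.479
G1 X56.438 Y128.906
M5
G0 X0.000 Y0.000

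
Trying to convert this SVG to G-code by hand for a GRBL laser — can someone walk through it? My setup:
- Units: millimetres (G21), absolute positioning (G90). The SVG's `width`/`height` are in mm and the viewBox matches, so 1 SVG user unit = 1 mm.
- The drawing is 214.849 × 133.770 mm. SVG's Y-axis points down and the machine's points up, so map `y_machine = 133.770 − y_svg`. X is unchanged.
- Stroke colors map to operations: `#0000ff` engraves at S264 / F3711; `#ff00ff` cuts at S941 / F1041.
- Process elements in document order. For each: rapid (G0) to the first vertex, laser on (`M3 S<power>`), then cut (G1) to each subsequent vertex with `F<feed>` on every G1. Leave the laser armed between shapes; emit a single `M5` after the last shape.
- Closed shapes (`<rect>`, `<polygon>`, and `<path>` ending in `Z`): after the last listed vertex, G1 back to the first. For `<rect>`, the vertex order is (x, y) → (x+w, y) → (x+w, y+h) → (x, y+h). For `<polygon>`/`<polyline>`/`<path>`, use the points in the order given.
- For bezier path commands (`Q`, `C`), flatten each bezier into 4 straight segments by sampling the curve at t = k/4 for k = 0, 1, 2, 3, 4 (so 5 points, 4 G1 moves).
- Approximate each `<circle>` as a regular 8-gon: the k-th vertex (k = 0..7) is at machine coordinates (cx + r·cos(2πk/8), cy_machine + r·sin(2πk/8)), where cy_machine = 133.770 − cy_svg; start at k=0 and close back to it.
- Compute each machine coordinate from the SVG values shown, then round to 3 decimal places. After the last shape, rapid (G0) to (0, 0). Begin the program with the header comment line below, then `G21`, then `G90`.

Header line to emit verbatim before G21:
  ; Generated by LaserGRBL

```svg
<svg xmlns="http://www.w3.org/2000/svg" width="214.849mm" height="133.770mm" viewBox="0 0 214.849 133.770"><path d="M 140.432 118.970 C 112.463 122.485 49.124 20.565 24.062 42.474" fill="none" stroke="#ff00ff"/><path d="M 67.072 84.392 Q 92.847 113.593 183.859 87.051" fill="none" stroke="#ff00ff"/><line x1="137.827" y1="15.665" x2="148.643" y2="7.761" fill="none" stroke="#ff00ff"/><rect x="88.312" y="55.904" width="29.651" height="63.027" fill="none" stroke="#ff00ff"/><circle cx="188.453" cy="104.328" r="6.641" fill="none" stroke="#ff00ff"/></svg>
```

; Generated by LaserGRBL
G21
G90
G0 X140.432 Y14.800
M3 S941
G1 X113.974 Y28.351 F1041
G1 X81.157 Y59.946 F1041
G1 X48.885 Y88.092 F1041
G1 X24.062 Y91.296 F1041
G0 X67.072 Y49.378
M3 S941
G1 X84.037 Y38.261 F1041
G1 X109.156 Y34.113 F1041
G1 X142.430 Y36.932 F1041
G1 X183.859 Y46.719 F1041
G0 X137.827 Y118.105
M3 S941
G1 X148.643 Y126.009 F1041
G0 X88.312 Y77.866
M3 S941
G1 X117.963 Y77.866 F1041
G1 X117.963 Y14.839 F1041
G1 X88.312 Y14.839 F1041
G1 X88.312 Y77.866 F1041
G0 X195.094 Y29.442
M3 S941
G1 X193.149 Y34.138 F1041
G1 X188.453 Y36.083 F1041
G1 X183.757 Y34.138 F1041
G1 X181.812 Y29.442 F1041
G1 X183.757 Y24.746 F1041
G1 X188.453 Y22.801 F1041
G1 X193.149 Y24.746 F1041
G1 X195.094 Y29.442 F1041
M5
G0 X0.000 Y0.000

1 u = 1 mm; y_m = 133.770 − y.

[1] `<path>` cubic bezier, #ff00ff→cut S941 F1041: (140.432,14.800) → (113.974,28.351) → (81.157,59.946) → (48.885,88.092) → (24.062,91.296)

[2] `<path>` quadratic bezier, #ff00ff→cut S941 F1041: (67.072,49.378) → (84.037,38.261) → (109.156,34.113) → (142.430,36.932) → (183.859,46.719)

[3] `<line>` line segment, #ff00ff→cut S941 F1041: (137.827,118.105) → (148.643,126.009)

[4] `<rect>` rectangle, #ff00ff→cut S941 F1041: (88.312,77.866) → (117.963,77.866) → (117.963,14.839) → (88.312,14.839) → (88.312,77.866) (closed)

[5] `<circle>` circle, #ff00ff→cut S941 F1041: (195.094,29.442) → (193.149,34.138) → (188.453,36.083) → (183.757,34.138) → (181.812,29.442) → (183.757,24.746) → (188.453,22.801) → (193.149,24.746) → (195.094,29.442) (closed)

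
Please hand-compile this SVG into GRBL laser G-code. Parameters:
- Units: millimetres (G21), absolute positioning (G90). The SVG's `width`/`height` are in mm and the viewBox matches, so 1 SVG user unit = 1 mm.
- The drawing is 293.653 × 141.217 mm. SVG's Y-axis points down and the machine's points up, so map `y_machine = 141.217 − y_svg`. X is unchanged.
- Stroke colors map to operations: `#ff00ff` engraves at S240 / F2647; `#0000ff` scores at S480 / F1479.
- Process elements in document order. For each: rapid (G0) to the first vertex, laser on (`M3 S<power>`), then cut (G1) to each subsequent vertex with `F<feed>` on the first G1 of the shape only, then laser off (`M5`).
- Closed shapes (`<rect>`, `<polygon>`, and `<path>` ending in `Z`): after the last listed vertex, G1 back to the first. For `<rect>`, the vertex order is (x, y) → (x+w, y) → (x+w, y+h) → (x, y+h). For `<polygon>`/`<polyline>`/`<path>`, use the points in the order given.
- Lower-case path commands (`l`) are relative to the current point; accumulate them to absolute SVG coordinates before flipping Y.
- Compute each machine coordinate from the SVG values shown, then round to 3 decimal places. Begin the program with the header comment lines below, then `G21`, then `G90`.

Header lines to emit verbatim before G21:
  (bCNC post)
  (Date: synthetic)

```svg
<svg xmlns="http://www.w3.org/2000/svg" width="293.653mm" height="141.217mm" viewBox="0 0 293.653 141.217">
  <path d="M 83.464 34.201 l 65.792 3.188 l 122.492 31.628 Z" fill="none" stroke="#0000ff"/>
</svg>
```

viewBox `0 0 293.653 141.217` with mm width/height → 1 unit = 1 mm. Flip: y_m = 141.217 − y_svg.

**Shape 1** — `<path>` closed polygon, stroke `#0000ff` → score (S480, F1479). Machine vertices: (83.464,107.016) → (149.256,103.828) → (271.748,72.200) → (83.464,107.016). Closed: final G1 returns to the first vertex.

(bCNC post)
(Date: synthetic)
G21
G90
G0 X83.464 Y107.016
M3 S480
G1 X149.256 Y103.828 F1479
G1 X271.748 Y72.200
G1 X83.464 Y107.016
M5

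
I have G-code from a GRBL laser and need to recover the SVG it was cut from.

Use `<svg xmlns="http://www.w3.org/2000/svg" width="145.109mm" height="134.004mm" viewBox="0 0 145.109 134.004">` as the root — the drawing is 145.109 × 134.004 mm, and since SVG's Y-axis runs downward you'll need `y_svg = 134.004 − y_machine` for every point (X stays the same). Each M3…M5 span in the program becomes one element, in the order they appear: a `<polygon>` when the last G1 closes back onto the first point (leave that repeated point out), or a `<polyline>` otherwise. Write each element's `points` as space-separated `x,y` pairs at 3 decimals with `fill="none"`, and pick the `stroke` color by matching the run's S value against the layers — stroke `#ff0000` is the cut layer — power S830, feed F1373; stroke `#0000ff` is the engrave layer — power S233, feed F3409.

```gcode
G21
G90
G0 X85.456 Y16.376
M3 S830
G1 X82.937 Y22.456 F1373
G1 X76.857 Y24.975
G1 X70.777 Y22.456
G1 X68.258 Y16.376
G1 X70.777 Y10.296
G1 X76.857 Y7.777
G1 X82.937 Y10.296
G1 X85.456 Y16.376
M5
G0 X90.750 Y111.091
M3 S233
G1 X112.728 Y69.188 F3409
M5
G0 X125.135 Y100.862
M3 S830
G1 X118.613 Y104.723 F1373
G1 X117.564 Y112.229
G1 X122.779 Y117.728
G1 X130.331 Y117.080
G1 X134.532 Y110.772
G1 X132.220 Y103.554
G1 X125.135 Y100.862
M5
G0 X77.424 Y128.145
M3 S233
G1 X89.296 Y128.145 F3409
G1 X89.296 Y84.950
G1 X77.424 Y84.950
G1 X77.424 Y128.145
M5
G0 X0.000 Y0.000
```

Each laser-on run becomes one SVG element. Flip Y back into SVG space with y_svg = 134.004 − y_machine.

Run 1: power S830 maps to stroke `#ff0000` (cut). The run returns to its start, so emit a `<polygon>` with points (Y-flipped): 85.456,117.628 82.937,111.548 76.857,109.029 70.777,111.548 68.258,117.628 70.777,123.708 76.857,126.227 82.937,123.708.

Run 2: S233 ⇒ engrave layer `#0000ff`. The run is open, so emit a `<polyline>` with points (Y-flipped): 90.750,22.913 112.728,64.816.

Run 3: S830 ⇒ cut layer `#ff0000`. The run returns to its start, so emit a `<polygon>` with points (Y-flipped): 125.135,33.142 118.613,29.281 117.564,21.775 122.779,16.276 130.331,16.924 134.532,23.232 132.220,30.450.

Run 4: S233 ⇒ engrave layer `#0000ff`. The run returns to its start, so emit a `<polygon>` with points (Y-flipped): 77.424,5.859 89.296,5.859 89.296,49.054 77.424,49.054.

<svg xmlns="http://www.w3.org/2000/svg" width="145.109mm" height="134.004mm" viewBox="0 0 145.109 134.004">
  <polygon points="85.456,117.628 82.937,111.548 76.857,109.029 70.777,111.548 68.258,117.628 70.777,123.708 76.857,126.227 82.937,123.708" fill="none" stroke="#ff0000"/>
  <polyline points="90.750,22.913 112.728,64.816" fill="none" stroke="#0000ff"/>
  <polygon points="125.135,33.142 118.613,29.281 117.564,21.775 122.779,16.276 130.331,16.924 134.532,23.232 132.220,30.450" fill="none" stroke="#ff0000"/>
  <polygon points="77.424,5.859 89.296,5.859 89.296,49.054 77.424,49.054" fill="none" stroke="#0000ff"/>
</svg>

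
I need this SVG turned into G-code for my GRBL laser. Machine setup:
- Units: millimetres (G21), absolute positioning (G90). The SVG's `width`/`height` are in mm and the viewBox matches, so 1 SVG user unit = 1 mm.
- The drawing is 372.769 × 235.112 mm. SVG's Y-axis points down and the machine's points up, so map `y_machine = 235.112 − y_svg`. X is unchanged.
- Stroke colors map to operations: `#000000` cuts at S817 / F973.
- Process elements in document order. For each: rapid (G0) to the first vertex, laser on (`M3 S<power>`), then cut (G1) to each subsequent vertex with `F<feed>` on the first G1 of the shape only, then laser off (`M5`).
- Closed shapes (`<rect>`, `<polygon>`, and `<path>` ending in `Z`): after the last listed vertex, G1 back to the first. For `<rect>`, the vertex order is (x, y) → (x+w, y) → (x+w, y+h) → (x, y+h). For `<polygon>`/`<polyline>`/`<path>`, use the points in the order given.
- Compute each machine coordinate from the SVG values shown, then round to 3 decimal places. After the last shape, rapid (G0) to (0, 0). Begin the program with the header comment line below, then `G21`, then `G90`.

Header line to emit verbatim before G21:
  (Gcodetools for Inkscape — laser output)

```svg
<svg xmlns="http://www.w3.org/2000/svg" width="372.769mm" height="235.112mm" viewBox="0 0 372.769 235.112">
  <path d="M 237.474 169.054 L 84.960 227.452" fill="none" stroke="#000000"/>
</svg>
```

(Gcodetools for Inkscape — laser output)
G21
G90
G0 X237.474 Y66.058
M3 S817
G1 X84.960 Y7.660 F973
M5
G0 X0.000 Y0.000

viewBox `0 0 372.769 235.112` with mm width/height → 1 unit = 1 mm. Flip: y_m = 235.112 − y_svg.

**Shape 1** — `<path>` line segment, stroke `#000000` → cut (S817, F973). Machine vertices: (237.474,66.058) → (84.960,7.660). Open path.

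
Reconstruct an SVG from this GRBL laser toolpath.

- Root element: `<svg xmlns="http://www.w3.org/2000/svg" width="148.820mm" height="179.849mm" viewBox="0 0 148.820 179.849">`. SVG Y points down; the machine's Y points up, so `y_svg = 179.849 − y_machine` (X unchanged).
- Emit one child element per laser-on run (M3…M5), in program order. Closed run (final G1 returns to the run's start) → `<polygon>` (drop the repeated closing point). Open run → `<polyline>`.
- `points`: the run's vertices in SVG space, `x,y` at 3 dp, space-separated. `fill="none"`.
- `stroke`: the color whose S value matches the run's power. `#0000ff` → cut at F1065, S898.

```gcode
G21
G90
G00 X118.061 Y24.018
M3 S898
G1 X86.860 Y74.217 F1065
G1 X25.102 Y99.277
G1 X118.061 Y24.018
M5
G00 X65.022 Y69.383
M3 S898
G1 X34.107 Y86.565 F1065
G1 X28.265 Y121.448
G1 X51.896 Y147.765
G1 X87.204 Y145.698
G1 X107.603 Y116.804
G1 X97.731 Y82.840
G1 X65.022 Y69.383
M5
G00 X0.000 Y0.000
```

<svg xmlns="http://www.w3.org/2000/svg" width="148.820mm" height="179.849mm" viewBox="0 0 148.820 179.849">
  <polygon points="118.061,155.831 86.860,105.632 25.102,80.572" fill="none" stroke="#0000ff"/>
  <polygon points="65.022,110.466 34.107,93.284 28.265,58.401 51.896,32.084 87.204,34.151 107.603,63.045 97.731,97.009" fill="none" stroke="#0000ff"/>
</svg>

y_svg = 179.849 − y_m. Every run uses S898, so all elements get stroke `#0000ff` (cut).

[1] closed run; points: 118.061,155.831 86.860,105.632 25.102,80.572

[2] closed run; points: 65.022,110.466 34.107,93.284 28.265,58.401 51.896,32.084 87.204,34.151 107.603,63.045 97.731,97.009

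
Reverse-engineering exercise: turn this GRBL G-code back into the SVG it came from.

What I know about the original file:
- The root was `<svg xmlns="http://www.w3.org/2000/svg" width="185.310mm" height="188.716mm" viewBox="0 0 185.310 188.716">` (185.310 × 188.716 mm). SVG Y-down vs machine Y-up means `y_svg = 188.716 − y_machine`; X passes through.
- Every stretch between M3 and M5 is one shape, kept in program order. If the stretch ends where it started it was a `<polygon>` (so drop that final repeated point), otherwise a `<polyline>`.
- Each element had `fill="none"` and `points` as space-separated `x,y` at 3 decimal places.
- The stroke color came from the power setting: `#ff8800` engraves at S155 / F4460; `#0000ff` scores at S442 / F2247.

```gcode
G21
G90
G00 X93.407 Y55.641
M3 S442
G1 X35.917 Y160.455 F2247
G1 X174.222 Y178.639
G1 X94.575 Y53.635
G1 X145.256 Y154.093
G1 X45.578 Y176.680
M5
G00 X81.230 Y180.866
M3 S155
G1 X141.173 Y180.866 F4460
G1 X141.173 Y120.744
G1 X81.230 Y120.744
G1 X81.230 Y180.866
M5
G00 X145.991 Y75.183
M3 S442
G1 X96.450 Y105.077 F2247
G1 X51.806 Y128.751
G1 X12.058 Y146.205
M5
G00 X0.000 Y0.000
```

<svg xmlns="http://www.w3.org/2000/svg" width="185.310mm" height="188.716mm" viewBox="0 0 185.310 188.716">
  <polyline points="93.407,133.075 35.917,28.261 174.222,10.077 94.575,135.081 145.256,34.623 45.578,12.036" fill="none" stroke="#0000ff"/>
  <polygon points="81.230,7.850 141.173,7.850 141.173,67.972 81.230,67.972" fill="none" stroke="#ff8800"/>
  <polyline points="145.991,113.533 96.450,83.639 51.806,59.965 12.058,42.511" fill="none" stroke="#0000ff"/>
</svg>

Each laser-on run becomes one SVG element. Flip Y back into SVG space with y_svg = 188.716 − y_machine.

Run 1: power S442 maps to stroke `#0000ff` (score). The run is open, so emit a `<polyline>` with points (Y-flipped): 93.407,133.075 35.917,28.261 174.222,10.077 94.575,135.081 145.256,34.623 45.578,12.036.

Run 2: S155 ⇒ engrave layer `#ff8800`. The run returns to its start, so emit a `<polygon>` with points (Y-flipped): 81.230,7.850 141.173,7.850 141.173,67.972 81.230,67.972.

Run 3: the run's S442 means `#0000ff` (score). The run is open, so emit a `<polyline>` with points (Y-flipped): 145.991,113.533 96.450,83.639 51.806,59.965 12.058,42.511.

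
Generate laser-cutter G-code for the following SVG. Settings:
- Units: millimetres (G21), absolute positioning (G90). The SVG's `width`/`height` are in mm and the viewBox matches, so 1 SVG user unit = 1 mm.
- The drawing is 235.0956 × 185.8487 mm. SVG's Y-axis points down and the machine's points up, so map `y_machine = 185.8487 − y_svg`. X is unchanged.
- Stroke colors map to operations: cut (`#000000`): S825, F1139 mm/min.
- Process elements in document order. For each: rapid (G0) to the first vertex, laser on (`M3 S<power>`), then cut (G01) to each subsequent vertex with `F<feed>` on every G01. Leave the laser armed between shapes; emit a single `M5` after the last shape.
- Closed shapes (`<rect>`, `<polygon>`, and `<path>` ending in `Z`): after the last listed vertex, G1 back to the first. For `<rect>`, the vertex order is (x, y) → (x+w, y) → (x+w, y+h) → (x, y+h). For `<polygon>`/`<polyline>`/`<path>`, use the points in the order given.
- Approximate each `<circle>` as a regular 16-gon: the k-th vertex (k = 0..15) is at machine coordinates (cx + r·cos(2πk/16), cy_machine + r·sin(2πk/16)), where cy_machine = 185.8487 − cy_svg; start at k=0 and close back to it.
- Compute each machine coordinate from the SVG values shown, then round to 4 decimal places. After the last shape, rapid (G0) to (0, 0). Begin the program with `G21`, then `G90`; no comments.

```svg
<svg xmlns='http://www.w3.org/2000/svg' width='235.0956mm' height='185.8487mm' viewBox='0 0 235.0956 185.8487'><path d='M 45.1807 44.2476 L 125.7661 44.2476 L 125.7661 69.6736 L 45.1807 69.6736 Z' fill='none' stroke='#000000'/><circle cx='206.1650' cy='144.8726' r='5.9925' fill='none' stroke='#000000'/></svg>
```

G21
G90
G0 X45.1807 Y141.6011
M3 S825
G01 X125.7661 Y141.6011 F1139
G01 X125.7661 Y116.1751 F1139
G01 X45.1807 Y116.1751 F1139
G01 X45.1807 Y141.6011 F1139
G0 X212.1575 Y40.9761
M3 S825
G01 X211.7013 Y43.2693 F1139
G01 X210.4023 Y45.2134 F1139
G01 X208.4582 Y46.5124 F1139
G01 X206.1650 Y46.9686 F1139
G01 X203.8718 Y46.5124 F1139
G01 X201.9277 Y45.2134 F1139
G01 X200.6287 Y43.2693 F1139
G01 X200.1725 Y40.9761 F1139
G01 X200.6287 Y38.6829 F1139
G01 X201.9277 Y36.7388 F1139
G01 X203.8718 Y35.4398 F1139
G01 X206.1650 Y34.9836 F1139
G01 X208.4582 Y35.4398 F1139
G01 X210.4023 Y36.7388 F1139
G01 X211.7013 Y38.6829 F1139
G01 X212.1575 Y40.9761 F1139
M5
G0 X0.0000 Y0.0000

1 u = 1 mm; y_m = 185.8487 − y.

[1] `<path>` rectangle, #000000→cut S825 F1139: (45.1807,141.6011) → (125.7661,141.6011) → (125.7661,116.1751) → (45.1807,116.1751) → (45.1807,141.6011) (closed)

[2] `<circle>` circle, #000000→cut S825 F1139: (212.1575,40.9761) → (211.7013,43.2693) → (210.4023,45.2134) → (208.4582,46.5124) → (206.1650,46.9686) → (203.8718,46.5124) → (201.9277,45.2134) → (200.6287,43.2693) → (200.1725,40.9761) → (200.6287,38.6829) → (201.9277,36.7388) → (203.8718,35.4398) → (206.1650,34.9836) → (208.4582,35.4398) → (210.4023,36.7388) → (211.7013,38.6829) → (212.1575,40.9761) (closed)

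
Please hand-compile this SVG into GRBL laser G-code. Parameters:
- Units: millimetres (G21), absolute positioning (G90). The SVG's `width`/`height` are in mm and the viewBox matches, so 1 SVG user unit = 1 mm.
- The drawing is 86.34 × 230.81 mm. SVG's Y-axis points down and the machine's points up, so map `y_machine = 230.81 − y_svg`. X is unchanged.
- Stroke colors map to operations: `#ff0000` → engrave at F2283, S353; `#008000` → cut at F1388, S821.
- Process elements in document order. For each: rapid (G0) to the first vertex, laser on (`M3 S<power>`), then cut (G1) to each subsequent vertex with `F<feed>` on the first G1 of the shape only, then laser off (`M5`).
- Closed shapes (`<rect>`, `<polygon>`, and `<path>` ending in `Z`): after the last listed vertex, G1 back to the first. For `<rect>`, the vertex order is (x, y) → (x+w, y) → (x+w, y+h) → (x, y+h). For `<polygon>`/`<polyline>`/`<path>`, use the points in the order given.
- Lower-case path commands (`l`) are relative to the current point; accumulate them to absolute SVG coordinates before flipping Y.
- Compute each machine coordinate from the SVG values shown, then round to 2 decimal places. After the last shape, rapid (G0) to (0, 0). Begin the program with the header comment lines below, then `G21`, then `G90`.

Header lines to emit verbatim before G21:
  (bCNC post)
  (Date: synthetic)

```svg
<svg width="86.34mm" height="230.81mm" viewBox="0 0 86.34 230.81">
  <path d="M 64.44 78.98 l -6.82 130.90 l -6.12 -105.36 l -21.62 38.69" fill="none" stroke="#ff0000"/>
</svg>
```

(bCNC post)
(Date: synthetic)
G21
G90
G0 X64.44 Y151.83
M3 S353
G1 X57.62 Y20.93 F2283
G1 X51.50 Y126.29
G1 X29.88 Y87.60
M5
G0 X0.00 Y0.00

viewBox `0 0 86.34 230.81` with mm width/height → 1 unit = 1 mm. Flip: y_m = 230.81 − y_svg.

**Shape 1** — `<path>` open polyline, stroke `#ff0000` → engrave (S353, F2283). Machine vertices: (64.44,151.83) → (57.62,20.93) → (51.50,126.29) → (29.88,87.60). Open path.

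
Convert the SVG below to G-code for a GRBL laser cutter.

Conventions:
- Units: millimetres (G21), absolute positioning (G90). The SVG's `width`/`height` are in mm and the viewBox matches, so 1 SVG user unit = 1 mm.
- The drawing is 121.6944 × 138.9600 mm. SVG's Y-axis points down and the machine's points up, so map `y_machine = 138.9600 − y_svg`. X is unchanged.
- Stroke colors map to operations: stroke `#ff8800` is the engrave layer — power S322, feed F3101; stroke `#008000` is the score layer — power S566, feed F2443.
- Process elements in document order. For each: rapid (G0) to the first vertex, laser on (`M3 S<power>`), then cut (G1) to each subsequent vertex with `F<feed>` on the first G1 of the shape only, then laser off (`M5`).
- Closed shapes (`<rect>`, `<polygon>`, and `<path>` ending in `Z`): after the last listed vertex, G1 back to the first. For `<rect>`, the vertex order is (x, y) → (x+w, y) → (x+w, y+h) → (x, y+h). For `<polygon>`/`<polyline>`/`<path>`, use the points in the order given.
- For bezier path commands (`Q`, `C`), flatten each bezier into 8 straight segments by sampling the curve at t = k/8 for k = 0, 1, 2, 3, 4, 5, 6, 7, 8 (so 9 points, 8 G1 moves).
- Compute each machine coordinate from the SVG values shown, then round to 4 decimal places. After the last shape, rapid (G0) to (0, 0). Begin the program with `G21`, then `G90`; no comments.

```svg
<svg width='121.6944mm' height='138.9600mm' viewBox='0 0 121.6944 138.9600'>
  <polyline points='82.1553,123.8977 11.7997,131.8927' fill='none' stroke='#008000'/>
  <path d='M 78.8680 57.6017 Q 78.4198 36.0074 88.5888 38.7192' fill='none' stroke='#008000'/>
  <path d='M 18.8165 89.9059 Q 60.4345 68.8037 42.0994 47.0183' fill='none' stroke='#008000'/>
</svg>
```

G21
G90
G0 X82.1553 Y15.0623
M3 S566
G1 X11.7997 Y7.0673 F2443
M5
G0 X78.8680 Y81.3583
M3 S566
G1 X78.9218 Y86.3771 F2443
G1 X79.3075 Y90.6363
G1 X80.0249 Y94.1360
G1 X81.0741 Y96.8761
G1 X82.4551 Y98.8566
G1 X84.1679 Y100.0776
G1 X86.2124 Y100.5390
G1 X88.5888 Y100.2408
M5
G0 X18.8165 Y49.0541
M3 S566
G1 X28.2842 Y54.3403 F2443
G1 X35.8784 Y59.6479
G1 X41.5991 Y64.9768
G1 X45.4462 Y70.3271
G1 X47.4198 Y75.6987
G1 X47.5199 Y81.0917
G1 X45.7464 Y86.5060
G1 X42.0994 Y91.9417
M5
G0 X0.0000 Y0.0000

viewBox `0 0 121.6944 138.9600` with mm width/height → 1 unit = 1 mm. Flip: y_m = 138.9600 − y_svg.

**Shape 1** — `<polyline>` line segment, stroke `#008000` → score (S566, F2443). Machine vertices: (82.1553,15.0623) → (11.7997,7.0673). Open path.

**Shape 2** — `<path>` quadratic bezier, stroke `#008000` → score (S566, F2443). Control points (SVG): P0=(78.8680,57.6017), P1=(78.4198,36.0074), P2=(88.5888,38.7192); sampled at t=k/8. Machine vertices: (78.8680,81.3583) → (78.9218,86.3771) → (79.3075,90.6363) → (80.0249,94.1360) → (81.0741,96.8761) → (82.4551,98.8566) → (84.1679,100.0776) → (86.2124,100.5390) → (88.5888,100.2408). Open path.

**Shape 3** — `<path>` quadratic bezier, stroke `#008000` → score (S566, F2443). Control points (SVG): P0=(18.8165,89.9059), P1=(60.4345,68.8037), P2=(42.0994,47.0183); sampled at t=k/8. Machine vertices: (18.8165,49.0541) → (28.2842,54.3403) → (35.8784,59.6479) → (41.5991,64.9768) → (45.4462,70.3271) → (47.4198,75.6987) → (47.5199,81.0917) → (45.7464,86.5060) → (42.0994,91.9417). Open path.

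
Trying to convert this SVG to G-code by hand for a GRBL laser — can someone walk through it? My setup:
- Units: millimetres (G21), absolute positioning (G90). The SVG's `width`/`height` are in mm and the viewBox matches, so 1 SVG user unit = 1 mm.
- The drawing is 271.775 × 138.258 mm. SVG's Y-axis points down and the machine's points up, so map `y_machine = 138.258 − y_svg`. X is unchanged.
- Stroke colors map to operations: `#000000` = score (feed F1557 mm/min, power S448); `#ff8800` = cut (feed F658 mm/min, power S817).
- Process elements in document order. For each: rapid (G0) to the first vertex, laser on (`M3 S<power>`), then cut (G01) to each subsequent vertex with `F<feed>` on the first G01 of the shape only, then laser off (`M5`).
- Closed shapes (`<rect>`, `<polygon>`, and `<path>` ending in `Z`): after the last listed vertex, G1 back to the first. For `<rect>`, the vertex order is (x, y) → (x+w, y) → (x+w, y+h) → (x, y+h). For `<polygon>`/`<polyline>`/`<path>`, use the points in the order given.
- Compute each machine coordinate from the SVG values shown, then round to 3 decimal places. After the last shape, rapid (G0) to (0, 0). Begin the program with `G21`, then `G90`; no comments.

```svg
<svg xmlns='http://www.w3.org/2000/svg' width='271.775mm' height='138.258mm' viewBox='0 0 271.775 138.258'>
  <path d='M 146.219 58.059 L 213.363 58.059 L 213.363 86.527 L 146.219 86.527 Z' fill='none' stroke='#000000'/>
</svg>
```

G21
G90
G0 X146.219 Y80.199
M3 S448
G01 X213.363 Y80.199 F1557
G01 X213.363 Y51.731
G01 X146.219 Y51.731
G01 X146.219 Y80.199
M5
G0 X0.000 Y0.000

viewBox `0 0 271.775 138.258` with mm width/height → 1 unit = 1 mm. Flip: y_m = 138.258 − y_svg.

**Shape 1** — `<path>` rectangle, stroke `#000000` → score (S448, F1557). Machine vertices: (146.219,80.199) → (213.363,80.199) → (213.363,51.731) → (146.219,51.731) → (146.219,80.199). Closed: final G1 returns to the first vertex.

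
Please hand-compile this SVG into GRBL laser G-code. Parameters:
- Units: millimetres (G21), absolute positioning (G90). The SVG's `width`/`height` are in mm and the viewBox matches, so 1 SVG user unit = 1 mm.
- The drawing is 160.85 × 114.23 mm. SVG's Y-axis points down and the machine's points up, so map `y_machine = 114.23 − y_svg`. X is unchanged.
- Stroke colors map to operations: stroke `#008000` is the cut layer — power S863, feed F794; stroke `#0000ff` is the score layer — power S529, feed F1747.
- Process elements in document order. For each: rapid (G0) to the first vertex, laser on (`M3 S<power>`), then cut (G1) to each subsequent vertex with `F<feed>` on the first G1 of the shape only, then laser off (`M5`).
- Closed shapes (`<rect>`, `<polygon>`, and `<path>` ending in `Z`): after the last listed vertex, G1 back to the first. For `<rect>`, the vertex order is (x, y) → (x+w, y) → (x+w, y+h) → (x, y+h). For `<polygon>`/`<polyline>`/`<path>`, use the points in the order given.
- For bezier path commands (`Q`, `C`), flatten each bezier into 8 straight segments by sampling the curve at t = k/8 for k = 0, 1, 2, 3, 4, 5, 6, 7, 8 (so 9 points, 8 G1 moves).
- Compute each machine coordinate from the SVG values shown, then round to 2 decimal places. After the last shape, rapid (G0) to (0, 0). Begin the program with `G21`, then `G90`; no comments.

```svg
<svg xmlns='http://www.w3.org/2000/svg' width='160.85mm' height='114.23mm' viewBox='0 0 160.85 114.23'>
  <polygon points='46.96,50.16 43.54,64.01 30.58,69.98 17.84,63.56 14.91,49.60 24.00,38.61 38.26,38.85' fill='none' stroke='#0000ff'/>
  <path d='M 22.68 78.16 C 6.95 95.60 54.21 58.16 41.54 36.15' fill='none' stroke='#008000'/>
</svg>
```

Since the viewBox matches the mm dimensions, user units are millimetres directly. The only transform is the Y-flip y_m = 114.23 − y_svg.

Shape 1 is a regular polygon drawn with `<polygon>`. Its stroke #0000ff means score at S529, F1747. After flipping Y the toolpath is (46.96,64.07) → (43.54,50.22) → (30.58,44.25) → (17.84,50.67) → (14.91,64.63) → (24.00,75.62) → (38.26,75.38) → (46.96,64.07), returning to the start.

Shape 2 is a cubic bezier drawn with `<path>`. Its stroke #008000 means cut at S863, F794. After flipping Y the toolpath is (22.68,36.07) → (19.49,31.97) → (20.77,32.18) → (25.08,35.89) → (30.96,42.28) → (36.99,50.52) → (41.73,59.78) → (43.72,69.24) → (41.54,78.08).

G21
G90
G0 X46.96 Y64.07
M3 S529
G1 X43.54 Y50.22 F1747
G1 X30.58 Y44.25
G1 X17.84 Y50.67
G1 X14.91 Y64.63
G1 X24.00 Y75.62
G1 X38.26 Y75.38
G1 X46.96 Y64.07
M5
G0 X22.68 Y36.07
M3 S863
G1 X19.49 Y31.97 F794
G1 X20.77 Y32.18
G1 X25.08 Y35.89
G1 X30.96 Y42.28
G1 X36.99 Y50.52
G1 X41.73 Y59.78
G1 X43.72 Y69.24
G1 X41.54 Y78.08
M5
G0 X0.00 Y0.00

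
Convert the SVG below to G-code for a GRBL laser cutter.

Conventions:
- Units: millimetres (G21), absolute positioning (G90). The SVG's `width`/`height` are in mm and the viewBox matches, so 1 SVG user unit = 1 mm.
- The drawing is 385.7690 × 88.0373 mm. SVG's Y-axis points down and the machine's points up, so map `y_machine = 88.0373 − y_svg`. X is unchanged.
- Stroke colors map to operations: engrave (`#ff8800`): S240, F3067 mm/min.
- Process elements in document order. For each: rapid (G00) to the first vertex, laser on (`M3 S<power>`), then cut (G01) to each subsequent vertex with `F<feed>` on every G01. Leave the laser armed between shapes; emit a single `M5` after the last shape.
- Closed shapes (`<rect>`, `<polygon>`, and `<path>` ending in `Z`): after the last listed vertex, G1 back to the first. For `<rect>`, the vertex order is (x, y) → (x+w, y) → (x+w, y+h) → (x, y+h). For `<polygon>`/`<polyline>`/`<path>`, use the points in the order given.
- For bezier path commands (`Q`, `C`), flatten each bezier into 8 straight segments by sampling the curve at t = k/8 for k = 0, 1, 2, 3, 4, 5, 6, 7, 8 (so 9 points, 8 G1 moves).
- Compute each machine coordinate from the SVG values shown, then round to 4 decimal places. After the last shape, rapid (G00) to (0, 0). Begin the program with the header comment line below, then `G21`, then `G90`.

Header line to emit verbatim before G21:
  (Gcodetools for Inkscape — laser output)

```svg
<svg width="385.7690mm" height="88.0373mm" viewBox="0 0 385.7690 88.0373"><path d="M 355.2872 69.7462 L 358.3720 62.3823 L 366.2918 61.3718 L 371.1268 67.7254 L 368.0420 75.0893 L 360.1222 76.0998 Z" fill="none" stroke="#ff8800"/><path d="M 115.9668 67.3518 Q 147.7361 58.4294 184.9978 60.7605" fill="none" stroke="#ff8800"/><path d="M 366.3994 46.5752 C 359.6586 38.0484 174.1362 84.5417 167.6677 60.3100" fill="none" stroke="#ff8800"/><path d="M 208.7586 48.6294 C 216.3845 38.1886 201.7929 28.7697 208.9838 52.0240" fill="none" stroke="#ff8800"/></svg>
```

Since the viewBox matches the mm dimensions, user units are millimetres directly. The only transform is the Y-flip y_m = 88.0373 − y_svg.

Shape 1 is a regular polygon drawn with `<path>`. Its stroke #ff8800 means engrave at S240, F3067. After flipping Y the toolpath is (355.2872,18.2911) → (358.3720,25.6550) → (366.2918,26.6655) → (371.1268,20.3119) → (368.0420,12.9480) → (360.1222,11.9375) → (355.2872,18.2911), returning to the start.

Shape 2 is a quadratic bezier drawn with `<path>`. Its stroke #ff8800 means engrave at S240, F3067. After flipping Y the toolpath is (115.9668,20.6855) → (123.9949,22.7403) → (132.1947,24.4434) → (140.5661,25.7948) → (149.1092,26.7945) → (157.8239,27.4426) → (166.7102,27.7390) → (175.7682,27.6837) → (184.9978,27.2768).

Shape 3 is a cubic bezier drawn with `<path>`. Its stroke #ff8800 means engrave at S240, F3067. After flipping Y the toolpath is (366.3994,41.4621) → (356.1901,42.3262) → (333.4134,39.5057) → (302.2627,34.4742) → (266.9314,28.7054) → (231.6129,23.6727) → (200.5005,20.8497) → (177.7876,21.7101) → (167.6677,27.7273).

Shape 4 is a cubic bezier drawn with `<path>`. Its stroke #ff8800 means engrave at S240, F3067. After flipping Y the toolpath is (208.7586,39.4079) → (210.6628,43.2135) → (210.9997,46.5523) → (210.2850,49.0536) → (209.0343,50.3463) → (207.7632,50.0595) → (206.9873,47.8224) → (207.2223,43.2639) → (208.9838,36.0133).

(Gcodetools for Inkscape — laser output)
G21
G90
G00 X355.2872 Y18.2911
M3 S240
G01 X358.3720 Y25.6550 F3067
G01 X366.2918 Y26.6655 F3067
G01 X371.1268 Y20.3119 F3067
G01 X368.0420 Y12.9480 F3067
G01 X360.1222 Y11.9375 F3067
G01 X355.2872 Y18.2911 F3067
G00 X115.9668 Y20.6855
M3 S240
G01 X123.9949 Y22.7403 F3067
G01 X132.1947 Y24.4434 F3067
G01 X140.5661 Y25.7948 F3067
G01 X149.1092 Y26.7945 F3067
G01 X157.8239 Y27.4426 F3067
G01 X166.7102 Y27.7390 F3067
G01 X175.7682 Y27.6837 F3067
G01 X184.9978 Y27.2768 F3067
G00 X366.3994 Y41.4621
M3 S240
G01 X356.1901 Y42.3262 F3067
G01 X333.4134 Y39.5057 F3067
G01 X302.2627 Y34.4742 F3067
G01 X266.9314 Y28.7054 F3067
G01 X231.6129 Y23.6727 F3067
G01 X200.5005 Y20.8497 F3067
G01 X177.7876 Y21.7101 F3067
G01 X167.6677 Y27.7273 F3067
G00 X208.7586 Y39.4079
M3 S240
G01 X210.6628 Y43.2135 F3067
G01 X210.9997 Y46.5523 F3067
G01 X210.2850 Y49.0536 F3067
G01 X209.0343 Y50.3463 F3067
G01 X207.7632 Y50.0595 F3067
G01 X206.9873 Y47.8224 F3067
G01 X207.2223 Y43.2639 F3067
G01 X208.9838 Y36.0133 F3067
M5
G00 X0.0000 Y0.0000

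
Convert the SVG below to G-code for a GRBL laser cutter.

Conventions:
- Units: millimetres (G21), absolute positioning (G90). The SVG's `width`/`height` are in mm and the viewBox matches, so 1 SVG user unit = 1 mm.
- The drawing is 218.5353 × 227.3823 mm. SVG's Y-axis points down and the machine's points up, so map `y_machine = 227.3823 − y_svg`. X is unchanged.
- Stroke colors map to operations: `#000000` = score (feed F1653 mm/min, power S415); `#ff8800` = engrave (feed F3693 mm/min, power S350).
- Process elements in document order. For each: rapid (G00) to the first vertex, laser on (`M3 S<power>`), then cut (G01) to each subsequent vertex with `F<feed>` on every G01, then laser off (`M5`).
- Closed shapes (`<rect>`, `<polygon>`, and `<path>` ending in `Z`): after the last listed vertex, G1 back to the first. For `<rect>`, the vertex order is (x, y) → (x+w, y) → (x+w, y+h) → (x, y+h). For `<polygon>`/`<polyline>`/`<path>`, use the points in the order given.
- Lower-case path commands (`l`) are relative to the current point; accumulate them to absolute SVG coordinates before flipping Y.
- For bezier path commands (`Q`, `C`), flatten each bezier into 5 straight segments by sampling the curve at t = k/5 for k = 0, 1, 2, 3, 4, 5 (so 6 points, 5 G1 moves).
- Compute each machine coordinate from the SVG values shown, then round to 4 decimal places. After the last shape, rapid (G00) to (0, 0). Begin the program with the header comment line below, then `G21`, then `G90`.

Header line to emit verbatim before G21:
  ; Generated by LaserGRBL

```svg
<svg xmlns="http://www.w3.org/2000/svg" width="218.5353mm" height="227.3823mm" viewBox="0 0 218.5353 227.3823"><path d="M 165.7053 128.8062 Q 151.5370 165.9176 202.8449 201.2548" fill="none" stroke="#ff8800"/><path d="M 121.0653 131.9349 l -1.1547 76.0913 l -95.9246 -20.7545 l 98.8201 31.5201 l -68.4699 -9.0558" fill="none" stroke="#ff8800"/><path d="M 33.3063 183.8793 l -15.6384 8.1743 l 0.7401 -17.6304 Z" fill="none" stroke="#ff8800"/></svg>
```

; Generated by LaserGRBL
G21
G90
G00 X165.7053 Y98.5761
M3 S350
G01 X162.6570 Y83.8025 F3693
G01 X164.8469 Y69.1709 F3693
G01 X172.2748 Y54.6811 F3693
G01 X184.9408 Y40.3333 F3693
G01 X202.8449 Y26.1275 F3693
M5
G00 X121.0653 Y95.4474
M3 S350
G01 X119.9106 Y19.3561 F3693
G01 X23.9860 Y40.1106 F3693
G01 X122.8061 Y8.5905 F3693
G01 X54.3362 Y17.6463 F3693
M5
G00 X33.3063 Y43.5030
M3 S350
G01 X17.6679 Y35.3287 F3693
G01 X18.4080 Y52.9591 F3693
G01 X33.3063 Y43.5030 F3693
M5
G00 X0.0000 Y0.0000

1 u = 1 mm; y_m = 227.3823 − y.

[1] `<path>` quadratic bezier, #ff8800→engrave S350 F3693: (165.7053,98.5761) → (162.6570,83.8025) → (164.8469,69.1709) → (172.2748,54.6811) → (184.9408,40.3333) → (202.8449,26.1275)

[2] `<path>` open polyline, #ff8800→engrave S350 F3693: (121.0653,95.4474) → (119.9106,19.3561) → (23.9860,40.1106) → (122.8061,8.5905) → (54.3362,17.6463)

[3] `<path>` regular polygon, #ff8800→engrave S350 F3693: (33.3063,43.5030) → (17.6679,35.3287) → (18.4080,52.9591) → (33.3063,43.5030) (closed)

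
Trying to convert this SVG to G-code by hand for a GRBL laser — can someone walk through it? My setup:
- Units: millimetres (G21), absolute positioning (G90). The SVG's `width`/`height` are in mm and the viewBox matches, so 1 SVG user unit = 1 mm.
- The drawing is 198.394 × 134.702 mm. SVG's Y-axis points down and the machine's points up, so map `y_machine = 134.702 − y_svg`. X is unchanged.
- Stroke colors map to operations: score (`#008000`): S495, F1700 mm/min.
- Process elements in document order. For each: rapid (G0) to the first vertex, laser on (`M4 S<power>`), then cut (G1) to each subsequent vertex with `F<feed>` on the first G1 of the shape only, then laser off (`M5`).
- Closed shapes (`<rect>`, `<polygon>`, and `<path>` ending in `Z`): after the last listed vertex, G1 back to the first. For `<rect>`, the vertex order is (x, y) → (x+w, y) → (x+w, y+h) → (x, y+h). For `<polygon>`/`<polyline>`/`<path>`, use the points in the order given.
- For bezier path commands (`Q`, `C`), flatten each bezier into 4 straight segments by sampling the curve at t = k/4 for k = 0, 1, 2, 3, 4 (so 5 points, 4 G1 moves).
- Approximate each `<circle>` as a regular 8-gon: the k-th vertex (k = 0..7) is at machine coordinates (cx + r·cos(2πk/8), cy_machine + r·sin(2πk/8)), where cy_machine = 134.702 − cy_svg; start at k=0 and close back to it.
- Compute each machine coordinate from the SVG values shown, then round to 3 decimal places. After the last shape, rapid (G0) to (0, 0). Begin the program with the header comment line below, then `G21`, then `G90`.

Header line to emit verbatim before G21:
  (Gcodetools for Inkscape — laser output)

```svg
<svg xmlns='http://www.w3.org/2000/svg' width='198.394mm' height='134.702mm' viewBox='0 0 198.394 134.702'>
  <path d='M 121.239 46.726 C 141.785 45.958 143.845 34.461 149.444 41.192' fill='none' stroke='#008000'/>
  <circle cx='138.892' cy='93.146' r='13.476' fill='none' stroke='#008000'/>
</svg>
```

(Gcodetools for Inkscape — laser output)
G21
G90
G0 X121.239 Y87.976
M4 S495
G1 X133.527 Y90.111 F1700
G1 X140.947 Y93.555
G1 X145.564 Y95.593
G1 X149.444 Y93.510
M5
G0 X152.368 Y41.556
M4 S495
G1 X148.421 Y51.085 F1700
G1 X138.892 Y55.032
G1 X129.363 Y51.085
G1 X125.416 Y41.556
G1 X129.363 Y32.027
G1 X138.892 Y28.080
G1 X148.421 Y32.027
G1 X152.368 Y41.556
M5
G0 X0.000 Y0.000

viewBox `0 0 198.394 134.702` with mm width/height → 1 unit = 1 mm. Flip: y_m = 134.702 − y_svg.

**Shape 1** — `<path>` cubic bezier, stroke `#008000` → score (S495, F1700). Control points (SVG): P0=(121.239,46.726), P1=(141.785,45.958), P2=(143.845,34.461), P3=(149.444,41.192); sampled at t=k/4. Machine vertices: (121.239,87.976) → (133.527,90.111) → (140.947,93.555) → (145.564,95.593) → (149.444,93.510). Open path.

**Shape 2** — `<circle>` circle, stroke `#008000` → score (S495, F1700). Machine vertices: (152.368,41.556) → (148.421,51.085) → (138.892,55.032) → (129.363,51.085) → (125.416,41.556) → (129.363,32.027) → (138.892,28.080) → (148.421,32.027) → (152.368,41.556). Closed: final G1 returns to the first vertex.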